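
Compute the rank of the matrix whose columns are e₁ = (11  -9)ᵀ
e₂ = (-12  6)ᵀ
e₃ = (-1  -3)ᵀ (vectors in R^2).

rank 2

Row-reduce the 3×2 matrix with these as rows.
Exactly 2 pivots survive; hence the rank is 2.
(With 3 elements in a 2-dimensional space the rank is at most 2.)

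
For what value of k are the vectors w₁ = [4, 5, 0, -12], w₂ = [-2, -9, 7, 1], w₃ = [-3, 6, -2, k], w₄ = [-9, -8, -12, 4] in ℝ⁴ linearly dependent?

k = 42

The set is linearly dependent precisely when det[w₁; w₂; w₃; w₄] = 0.
Expanding, det = 9282 - 221*k.
This vanishes exactly when k = 42.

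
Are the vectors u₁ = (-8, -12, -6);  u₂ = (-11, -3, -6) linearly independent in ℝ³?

linearly independent

Row-reduce the matrix whose columns are u₁, u₂.
The reduction yields 2 nonzero rows, so the rank is 2.
Since rank = 2 (the number of vectors), the set is linearly independent.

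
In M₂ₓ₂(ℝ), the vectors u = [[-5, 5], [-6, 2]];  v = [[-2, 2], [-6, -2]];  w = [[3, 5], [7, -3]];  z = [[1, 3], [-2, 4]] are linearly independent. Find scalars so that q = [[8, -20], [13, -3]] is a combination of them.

Identify each element with its coordinate vector in ℝ⁴ via {E₁₁, E₁₂, E₂₁, E₂₂}.
Solve the system with u, v, w, z as columns and q as the right-hand side.
Row-reducing the augmented matrix gives the unique coefficients (a₁, …, a₄) = (-2, -1, -1, -1).

q = -2u - v - w - z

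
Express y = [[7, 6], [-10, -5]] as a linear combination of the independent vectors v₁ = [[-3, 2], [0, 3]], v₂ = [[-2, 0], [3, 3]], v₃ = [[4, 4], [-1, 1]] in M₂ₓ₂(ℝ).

Work in coordinates with respect to the standard basis {E₁₁, E₁₂, E₂₁, E₂₂}.
Since v₁, v₂, v₃ are independent, the coefficients expressing y are uniquely determined by a linear system.
Back-substitution yields (α₁, α₂, α₃) = (1, -3, 1).

y = v₁ - 3v₂ + v₃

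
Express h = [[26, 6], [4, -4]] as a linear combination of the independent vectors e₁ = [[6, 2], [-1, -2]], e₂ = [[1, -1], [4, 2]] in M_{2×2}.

h = 4e₁ + 2e₂

Identify each element with its coordinate vector in ℝ⁴ via {E₁₁, E₁₂, E₂₁, E₂₂}.
Write h = α₁e₁ + α₂e₂ and equate components.
The system has the unique solution (α₁, α₂) = (4, 2).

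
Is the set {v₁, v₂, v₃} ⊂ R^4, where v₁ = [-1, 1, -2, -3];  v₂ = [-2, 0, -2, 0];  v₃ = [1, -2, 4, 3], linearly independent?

Place the vectors as rows of a 3×4 matrix and reduce to echelon form.
The reduction yields 3 nonzero rows, so the rank is 3.
Since rank = 3 (the number of vectors), the set is linearly independent.

linearly independent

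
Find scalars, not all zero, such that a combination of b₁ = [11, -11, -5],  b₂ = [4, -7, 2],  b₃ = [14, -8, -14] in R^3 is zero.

Set up α₁b₁ + … + α₃b₃ = 0 and solve the homogeneous system.
One solution (up to scaling) is (2, -2, -1).

2b₁ - 2b₂ - b₃ = 0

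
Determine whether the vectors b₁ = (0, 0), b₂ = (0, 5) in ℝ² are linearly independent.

linearly dependent

One of the vectors is the zero vector, so the set is linearly dependent.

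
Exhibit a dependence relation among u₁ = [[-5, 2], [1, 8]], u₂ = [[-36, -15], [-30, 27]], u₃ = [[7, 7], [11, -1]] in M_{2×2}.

Take coordinates with respect to {E₁₁, E₁₂, E₂₁, E₂₂}.
Write the vectors as columns of a matrix and find a nonzero vector in its null space.
A generator of the null space is (3, -1, -3).

3u₁ - u₂ - 3u₃ = 0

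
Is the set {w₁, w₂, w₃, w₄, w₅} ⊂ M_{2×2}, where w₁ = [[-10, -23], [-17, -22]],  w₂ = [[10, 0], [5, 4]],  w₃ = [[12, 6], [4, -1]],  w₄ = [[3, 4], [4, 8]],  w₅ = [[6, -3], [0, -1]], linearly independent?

linearly dependent

Take coordinates with respect to the standard basis {E₁₁, E₁₂, E₂₁, E₂₂}.
There are 5 vectors in a 4-dimensional space, so they cannot be linearly independent.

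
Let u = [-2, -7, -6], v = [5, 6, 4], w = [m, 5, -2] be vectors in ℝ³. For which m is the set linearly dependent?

m = 39/2

The vectors are dependent exactly when the determinant of the matrix with rows u, v, w vanishes.
The determinant works out to 8*m - 156.
Solving 8*m - 156 = 0 yields m = 39/2.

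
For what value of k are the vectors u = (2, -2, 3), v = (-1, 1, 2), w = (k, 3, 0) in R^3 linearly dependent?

Dependence holds iff the 3×3 matrix [u v w] is singular.
The determinant works out to -7*k - 21.
Solving -7*k - 21 = 0 yields k = -3.

k = -3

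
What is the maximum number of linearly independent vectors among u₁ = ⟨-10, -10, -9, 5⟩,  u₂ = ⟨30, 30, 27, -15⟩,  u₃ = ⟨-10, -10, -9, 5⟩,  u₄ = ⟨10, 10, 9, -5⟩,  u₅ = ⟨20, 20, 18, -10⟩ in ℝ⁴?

Put the 4×5 matrix [u₁|u₂|u₃|u₄|u₅] into echelon form.
Reduction leaves 1 leading entry, giving rank 1.
(With 5 elements in a 4-dimensional space the rank is at most 4.)

1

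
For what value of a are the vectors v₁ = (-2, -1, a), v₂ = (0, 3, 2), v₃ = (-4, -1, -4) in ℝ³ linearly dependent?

a = -7/3

The vectors are dependent exactly when the determinant of the matrix with rows v₁, v₂, v₃ vanishes.
Cofactor expansion gives det = 12*a + 28.
Setting this to zero gives a = -7/3.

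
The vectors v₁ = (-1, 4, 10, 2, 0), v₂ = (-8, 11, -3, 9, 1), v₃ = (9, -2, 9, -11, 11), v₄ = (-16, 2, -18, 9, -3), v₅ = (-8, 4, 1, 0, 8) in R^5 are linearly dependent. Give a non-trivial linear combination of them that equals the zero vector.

Set up α₁v₁ + … + α₅v₅ = 0 and solve the homogeneous system.
The free variable yields coefficients (1, 0, 1, 1, -1) (any nonzero multiple also works).

v₁ + v₃ + v₄ - v₅ = 0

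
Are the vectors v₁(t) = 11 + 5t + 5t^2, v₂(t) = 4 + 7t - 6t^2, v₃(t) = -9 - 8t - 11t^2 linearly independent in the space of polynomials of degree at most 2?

Take coordinates with respect to the standard basis {1, t, t^2}.
Form the 3×3 matrix with these as columns; its determinant is -730.
A nonzero determinant means the columns are linearly independent.

linearly independent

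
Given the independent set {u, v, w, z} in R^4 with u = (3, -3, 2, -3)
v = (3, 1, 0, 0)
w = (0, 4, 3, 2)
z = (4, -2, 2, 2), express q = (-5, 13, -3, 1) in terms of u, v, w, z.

q = -u + 2v + w - 2z

Write q = a₁u + … + a₄z and equate components.
Row-reducing the augmented matrix gives the unique coefficients (a₁, …, a₄) = (-1, 2, 1, -2).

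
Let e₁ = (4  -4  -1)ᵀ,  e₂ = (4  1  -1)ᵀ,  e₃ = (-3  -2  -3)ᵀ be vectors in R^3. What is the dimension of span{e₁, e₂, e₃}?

Apply Gaussian elimination to the matrix whose rows are e₁, e₂, e₃.
Reduction leaves 3 leading entries, giving rank 3.

3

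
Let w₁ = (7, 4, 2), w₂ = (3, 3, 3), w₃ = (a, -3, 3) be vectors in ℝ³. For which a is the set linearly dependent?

The set is linearly dependent precisely when det[w₁; w₂; w₃] = 0.
Cofactor expansion gives det = 6*a + 72.
This vanishes exactly when a = -12.

a = -12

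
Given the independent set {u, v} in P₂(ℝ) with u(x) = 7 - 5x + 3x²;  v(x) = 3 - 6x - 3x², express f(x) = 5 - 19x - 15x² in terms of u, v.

Work in coordinates with respect to the standard basis {1, x, x²}.
Write f = c₁u + c₂v and equate components.
Back-substitution yields (c₁, c₂) = (-1, 4).

f = -u + 4v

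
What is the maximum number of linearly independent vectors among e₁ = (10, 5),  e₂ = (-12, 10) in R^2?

Put the 2×2 matrix [e₁|e₂] into echelon form.
There are 2 pivot columns, so rank = 2.

2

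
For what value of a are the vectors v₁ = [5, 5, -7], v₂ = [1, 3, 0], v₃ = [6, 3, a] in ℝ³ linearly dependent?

a = -21/2

The set is linearly dependent precisely when det[v₁; v₂; v₃] = 0.
Cofactor expansion gives det = 10*a + 105.
Setting this to zero gives a = -21/2.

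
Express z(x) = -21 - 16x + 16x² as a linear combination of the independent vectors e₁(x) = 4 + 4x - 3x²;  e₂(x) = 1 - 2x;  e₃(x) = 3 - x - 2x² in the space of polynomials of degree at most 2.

z = -4e₁ + e₂ - 2e₃

Take coordinate vectors relative to {1, x, x²}.
Write z = α₁e₁ + … + α₃e₃ and equate components.
The system has the unique solution (α₁, α₂, α₃) = (-4, 1, -2).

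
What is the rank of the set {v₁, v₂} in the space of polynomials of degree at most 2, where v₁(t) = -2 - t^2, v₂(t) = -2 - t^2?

rank 1

Pass to coordinate vectors with respect to the basis {1, t, t^2}.
Row-reduce the 2×3 matrix with these as rows.
Exactly 1 pivot survives; hence the rank is 1.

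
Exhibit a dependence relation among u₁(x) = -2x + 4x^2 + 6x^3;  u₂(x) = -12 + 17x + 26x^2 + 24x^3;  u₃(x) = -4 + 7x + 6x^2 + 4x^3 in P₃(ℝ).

Pass to coordinate vectors relative to the basis {1, x, …, x^3}.
Row-reduce the matrix with u₁, u₂, u₃ as columns; the null space gives the coefficients.
A generator of the null space is (2, -1, 3).

2u₁ - u₂ + 3u₃ = 0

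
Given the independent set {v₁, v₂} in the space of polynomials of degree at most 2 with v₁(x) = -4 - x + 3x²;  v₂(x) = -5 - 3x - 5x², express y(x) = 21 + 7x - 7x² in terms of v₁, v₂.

y = -4v₁ - v₂

Identify each element with its coordinate vector in ℝ³ via {1, x, x²}.
Set up the augmented matrix [v₁ | v₂ | y] and row-reduce.
Back-substitution yields (a₁, a₂) = (-4, -1).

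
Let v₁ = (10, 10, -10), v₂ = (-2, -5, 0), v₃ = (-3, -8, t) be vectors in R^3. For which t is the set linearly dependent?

Dependence holds iff the 3×3 matrix [v₁ v₂ v₃] is singular.
Cofactor expansion gives det = -30*t - 10.
Setting this to zero gives t = -1/3.

t = -1/3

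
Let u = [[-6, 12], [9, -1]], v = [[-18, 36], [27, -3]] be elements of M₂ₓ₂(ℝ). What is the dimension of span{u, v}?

Pass to coordinate vectors with respect to the basis {E₁₁, E₁₂, E₂₁, E₂₂}.
Put the 4×2 matrix [u|v] into echelon form.
Exactly 1 pivot survives; hence the rank is 1.

1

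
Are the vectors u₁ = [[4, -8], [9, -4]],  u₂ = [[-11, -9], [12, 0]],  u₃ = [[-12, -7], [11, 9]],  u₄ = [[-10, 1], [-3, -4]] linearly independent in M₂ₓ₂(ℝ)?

linearly independent

Write each element as a coordinate vector in ℝ⁴ using {E₁₁, E₁₂, E₂₁, E₂₂}.
Place the vectors as rows of a 4×4 matrix and reduce to echelon form.
The reduction yields 4 nonzero rows, so the rank is 4.
Since rank = 4 (the number of vectors), the set is linearly independent.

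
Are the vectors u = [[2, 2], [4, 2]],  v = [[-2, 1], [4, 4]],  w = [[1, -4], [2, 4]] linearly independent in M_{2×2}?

linearly independent

Write each element as a coordinate vector in ℝ⁴ using {E₁₁, E₁₂, E₂₁, E₂₂}.
Row-reduce the matrix whose columns are u, v, w.
The reduction yields 3 nonzero rows, so the rank is 3.
Since rank = 3 (the number of vectors), the set is linearly independent.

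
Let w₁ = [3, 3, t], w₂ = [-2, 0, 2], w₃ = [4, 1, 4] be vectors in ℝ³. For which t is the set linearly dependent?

Place the vectors as rows of a 3×3 matrix; dependence ⇔ determinant zero.
Expanding, det = 42 - 2*t.
This vanishes exactly when t = 21.

t = 21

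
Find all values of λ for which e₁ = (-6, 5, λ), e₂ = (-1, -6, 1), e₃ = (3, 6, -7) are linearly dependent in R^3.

Place the vectors as rows of a 3×3 matrix; dependence ⇔ determinant zero.
Expanding, det = 12*λ - 236.
Setting this to zero gives λ = 59/3.

λ = 59/3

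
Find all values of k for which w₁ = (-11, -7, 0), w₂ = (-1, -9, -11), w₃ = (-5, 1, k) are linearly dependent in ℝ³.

k = 11/2

Dependence holds iff the 3×3 matrix [w₁ w₂ w₃] is singular.
Cofactor expansion gives det = 92*k - 506.
Solving 92*k - 506 = 0 yields k = 11/2.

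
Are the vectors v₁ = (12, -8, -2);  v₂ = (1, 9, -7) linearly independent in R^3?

Place the vectors as rows of a 2×3 matrix and reduce to echelon form.
The reduction yields 2 nonzero rows, so the rank is 2.
Since rank = 2 (the number of vectors), the set is linearly independent.

linearly independent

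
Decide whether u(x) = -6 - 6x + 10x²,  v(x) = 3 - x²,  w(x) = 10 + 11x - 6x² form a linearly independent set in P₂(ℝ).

linearly independent

Take coordinates with respect to the standard basis {1, x, x²}.
The matrix [u|v|w] has determinant 216.
A nonzero determinant means the columns are linearly independent.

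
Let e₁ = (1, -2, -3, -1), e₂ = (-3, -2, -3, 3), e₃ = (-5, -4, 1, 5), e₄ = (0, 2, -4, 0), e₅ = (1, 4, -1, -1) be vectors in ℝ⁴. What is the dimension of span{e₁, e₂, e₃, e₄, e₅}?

Put the 4×5 matrix [e₁|e₂|e₃|e₄|e₅] into echelon form.
Exactly 3 pivots survive; hence the rank is 3.
(With 5 elements in a 4-dimensional space the rank is at most 4.)

3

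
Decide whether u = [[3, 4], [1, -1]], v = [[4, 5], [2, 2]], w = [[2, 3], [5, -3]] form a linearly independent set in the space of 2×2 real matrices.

linearly independent

Take coordinates with respect to the standard basis {E₁₁, E₁₂, E₂₁, E₂₂}.
Place the vectors as rows of a 3×4 matrix and reduce to echelon form.
The reduction yields 3 nonzero rows, so the rank is 3.
Since rank = 3 (the number of vectors), the set is linearly independent.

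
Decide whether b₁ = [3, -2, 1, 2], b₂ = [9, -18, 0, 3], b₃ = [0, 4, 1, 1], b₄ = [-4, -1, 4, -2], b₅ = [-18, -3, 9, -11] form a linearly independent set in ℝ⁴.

linearly dependent

There are 5 vectors in a 4-dimensional space, so they cannot be linearly independent.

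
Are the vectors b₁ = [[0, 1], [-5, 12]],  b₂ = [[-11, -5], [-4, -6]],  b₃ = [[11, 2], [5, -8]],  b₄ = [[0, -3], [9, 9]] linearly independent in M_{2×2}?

linearly independent

Write each element as a coordinate vector in ℝ⁴ using {E₁₁, E₁₂, E₂₁, E₂₂}.
Place the vectors as rows of a 4×4 matrix and reduce to echelon form.
The reduction yields 4 nonzero rows, so the rank is 4.
Since rank = 4 (the number of vectors), the set is linearly independent.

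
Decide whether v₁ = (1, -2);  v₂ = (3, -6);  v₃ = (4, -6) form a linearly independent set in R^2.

linearly dependent

There are 3 vectors in a 2-dimensional space, so they cannot be linearly independent.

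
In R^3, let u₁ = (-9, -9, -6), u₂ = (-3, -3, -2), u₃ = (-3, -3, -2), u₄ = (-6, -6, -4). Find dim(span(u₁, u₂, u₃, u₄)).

Apply Gaussian elimination to the matrix whose rows are u₁, u₂, u₃, u₄.
The echelon form has 1 nonzero row, so the rank is 1.
(With 4 elements in a 3-dimensional space the rank is at most 3.)

1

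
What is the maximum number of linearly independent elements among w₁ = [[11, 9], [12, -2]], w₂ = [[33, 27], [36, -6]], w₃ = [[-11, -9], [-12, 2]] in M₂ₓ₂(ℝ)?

Use coordinates relative to {E₁₁, E₁₂, E₂₁, E₂₂}.
Form the matrix with w₁, w₂, w₃ as columns and reduce.
Exactly 1 pivot survives; hence the rank is 1.

1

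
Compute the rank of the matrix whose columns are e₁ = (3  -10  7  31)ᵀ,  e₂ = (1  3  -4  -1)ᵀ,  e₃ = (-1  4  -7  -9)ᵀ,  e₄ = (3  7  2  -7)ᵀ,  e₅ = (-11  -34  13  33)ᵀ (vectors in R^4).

Put the 4×5 matrix [e₁|e₂|e₃|e₄|e₅] into echelon form.
The echelon form has 3 nonzero rows, so the rank is 3.
(With 5 elements in a 4-dimensional space the rank is at most 4.)

rank 3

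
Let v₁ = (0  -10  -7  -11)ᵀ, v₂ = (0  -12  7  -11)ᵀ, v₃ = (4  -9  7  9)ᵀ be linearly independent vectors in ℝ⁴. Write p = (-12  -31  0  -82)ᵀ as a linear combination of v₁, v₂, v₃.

Solve the system with v₁, v₂, v₃ as columns and p as the right-hand side.
Back-substitution yields (c₁, c₂, c₃) = (1, 4, -3).

p = v₁ + 4v₂ - 3v₃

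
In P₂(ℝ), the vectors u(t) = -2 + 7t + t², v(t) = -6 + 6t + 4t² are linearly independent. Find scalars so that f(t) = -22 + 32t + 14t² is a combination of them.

f = 2u + 3v

Take coordinate vectors relative to {1, t, t²}.
Solve the system with u, v as columns and f as the right-hand side.
Back-substitution yields (α₁, α₂) = (2, 3).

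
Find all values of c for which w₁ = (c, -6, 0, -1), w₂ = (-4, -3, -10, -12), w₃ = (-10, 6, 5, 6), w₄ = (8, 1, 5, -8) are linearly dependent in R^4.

Dependence holds iff the 4×4 matrix [w₁ w₂ w₃ w₄] is singular.
The determinant works out to 10290 - 630*c.
Setting this to zero gives c = 49/3.

c = 49/3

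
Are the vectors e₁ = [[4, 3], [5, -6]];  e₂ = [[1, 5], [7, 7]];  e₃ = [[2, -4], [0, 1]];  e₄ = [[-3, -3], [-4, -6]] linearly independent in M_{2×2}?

linearly independent

Take coordinates with respect to the standard basis {E₁₁, E₁₂, E₂₁, E₂₂}.
Place the vectors as rows of a 4×4 matrix and reduce to echelon form.
The reduction yields 4 nonzero rows, so the rank is 4.
Since rank = 4 (the number of vectors), the set is linearly independent.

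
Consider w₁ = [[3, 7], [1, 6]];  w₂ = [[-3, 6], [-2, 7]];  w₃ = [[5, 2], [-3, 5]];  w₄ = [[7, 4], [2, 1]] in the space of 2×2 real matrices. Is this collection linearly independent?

Write each element as a coordinate vector in ℝ⁴ using {E₁₁, E₁₂, E₂₁, E₂₂}.
Form the 4×4 matrix with these as columns; its determinant is 374.
A nonzero determinant means the columns are linearly independent.

linearly independent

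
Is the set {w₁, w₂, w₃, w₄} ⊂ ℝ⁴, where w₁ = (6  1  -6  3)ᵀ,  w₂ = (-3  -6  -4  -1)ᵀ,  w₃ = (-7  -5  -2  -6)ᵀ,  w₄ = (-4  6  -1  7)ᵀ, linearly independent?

Form the 4×4 matrix with these as columns; its determinant is 2574.
A nonzero determinant means the columns are linearly independent.

linearly independent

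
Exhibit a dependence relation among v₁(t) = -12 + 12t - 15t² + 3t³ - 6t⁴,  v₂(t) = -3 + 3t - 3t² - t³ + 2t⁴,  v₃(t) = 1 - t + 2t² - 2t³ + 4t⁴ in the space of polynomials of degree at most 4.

v₁ - 3v₂ + 3v₃ = 0

Pass to coordinate vectors relative to the basis {1, t, …, t⁴}.
Set up α₁v₁ + … + α₃v₃ = 0 and solve the homogeneous system.
The free variable yields coefficients (1, -3, 3) (any nonzero multiple also works).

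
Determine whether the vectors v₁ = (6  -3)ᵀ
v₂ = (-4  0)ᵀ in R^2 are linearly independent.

Place the vectors as rows of a 2×2 matrix and reduce to echelon form.
The reduction yields 2 nonzero rows, so the rank is 2.
Since rank = 2 (the number of vectors), the set is linearly independent.

linearly independent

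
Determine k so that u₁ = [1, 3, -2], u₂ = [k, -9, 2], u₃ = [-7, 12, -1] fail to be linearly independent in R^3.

k = 23/7

The set is linearly dependent precisely when det[u₁; u₂; u₃] = 0.
The determinant works out to 69 - 21*k.
Setting this to zero gives k = 23/7.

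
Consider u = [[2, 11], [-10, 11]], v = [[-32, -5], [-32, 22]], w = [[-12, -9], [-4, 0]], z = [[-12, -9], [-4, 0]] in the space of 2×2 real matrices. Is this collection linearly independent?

linearly dependent

Write each element as a coordinate vector in ℝ⁴ using {E₁₁, E₁₂, E₂₁, E₂₂}.
Two of the vectors are equal, giving an immediate dependence.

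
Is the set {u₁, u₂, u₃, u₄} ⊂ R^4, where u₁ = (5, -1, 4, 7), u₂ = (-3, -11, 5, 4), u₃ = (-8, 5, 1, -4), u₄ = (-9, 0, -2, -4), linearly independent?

linearly independent

The matrix [u₁|u₂|u₃|u₄] has determinant -1810.
A nonzero determinant means the columns are linearly independent.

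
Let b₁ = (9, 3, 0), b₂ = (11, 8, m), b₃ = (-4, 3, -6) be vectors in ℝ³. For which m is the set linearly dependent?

Place the vectors as rows of a 3×3 matrix; dependence ⇔ determinant zero.
Cofactor expansion gives det = -39*m - 234.
Setting this to zero gives m = -6.

m = -6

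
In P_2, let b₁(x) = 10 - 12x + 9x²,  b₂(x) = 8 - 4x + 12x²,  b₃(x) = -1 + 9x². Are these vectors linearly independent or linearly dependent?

linearly independent

Take coordinates with respect to the standard basis {1, x, x²}.
Place the vectors as rows of a 3×3 matrix and reduce to echelon form.
The reduction yields 3 nonzero rows, so the rank is 3.
Since rank = 3 (the number of vectors), the set is linearly independent.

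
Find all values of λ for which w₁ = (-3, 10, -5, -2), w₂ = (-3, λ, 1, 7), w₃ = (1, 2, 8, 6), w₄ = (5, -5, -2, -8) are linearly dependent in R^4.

λ = -31/2

The vectors are dependent exactly when the determinant of the matrix with rows w₁, w₂, w₃, w₄ vanishes.
Cofactor expansion gives det = 50*λ + 775.
Setting this to zero gives λ = -31/2.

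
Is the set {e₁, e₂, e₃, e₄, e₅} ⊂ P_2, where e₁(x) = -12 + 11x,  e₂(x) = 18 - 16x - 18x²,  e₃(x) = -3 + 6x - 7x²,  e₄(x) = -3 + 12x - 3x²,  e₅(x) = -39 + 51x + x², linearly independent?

linearly dependent

Take coordinates with respect to the standard basis {1, x, x²}.
There are 5 vectors in a 3-dimensional space, so they cannot be linearly independent.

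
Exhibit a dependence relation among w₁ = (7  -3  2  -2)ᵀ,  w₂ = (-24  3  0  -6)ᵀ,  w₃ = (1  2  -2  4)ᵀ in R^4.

3w₁ + w₂ + 3w₃ = 0

Solve the homogeneous system with w₁, w₂, w₃ as columns by row-reducing the coefficient matrix.
A generator of the null space is (3, 1, 3).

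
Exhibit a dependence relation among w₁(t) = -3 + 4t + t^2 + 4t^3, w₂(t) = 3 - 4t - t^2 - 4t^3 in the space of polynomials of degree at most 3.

Take coordinates with respect to {1, t, …, t^3}.
Set up α₁w₁ + α₂w₂ = 0 and solve the homogeneous system.
The free variable yields coefficients (1, 1) (any nonzero multiple also works).

w₁ + w₂ = 0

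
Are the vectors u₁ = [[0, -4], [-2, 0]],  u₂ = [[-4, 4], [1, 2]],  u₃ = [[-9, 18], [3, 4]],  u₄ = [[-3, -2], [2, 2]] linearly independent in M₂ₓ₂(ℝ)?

Take coordinates with respect to the standard basis {E₁₁, E₁₂, E₂₁, E₂₂}.
The matrix [u₁|u₂|u₃|u₄] has determinant 0.
A zero determinant means the columns are linearly dependent.

linearly dependent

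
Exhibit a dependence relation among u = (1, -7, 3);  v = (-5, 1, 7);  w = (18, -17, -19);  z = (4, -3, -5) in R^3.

u - v - w + 3z = 0

Solve the homogeneous system with u, v, w, z as columns by row-reducing the coefficient matrix.
A generator of the null space is (1, -1, -1, 3).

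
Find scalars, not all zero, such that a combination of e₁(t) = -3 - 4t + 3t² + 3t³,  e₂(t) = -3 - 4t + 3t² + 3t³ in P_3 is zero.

e₁ - e₂ = 0

Pass to coordinate vectors relative to the basis {1, t, …, t³}.
Set up α₁e₁ + α₂e₂ = 0 and solve the homogeneous system.
A generator of the null space is (1, -1).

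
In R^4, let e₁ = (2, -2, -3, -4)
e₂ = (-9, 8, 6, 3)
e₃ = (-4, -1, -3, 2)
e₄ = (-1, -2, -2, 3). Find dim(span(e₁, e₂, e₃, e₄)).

Put the 4×4 matrix [e₁|e₂|e₃|e₄] into echelon form.
Exactly 3 pivots survive; hence the rank is 3.

dim = 3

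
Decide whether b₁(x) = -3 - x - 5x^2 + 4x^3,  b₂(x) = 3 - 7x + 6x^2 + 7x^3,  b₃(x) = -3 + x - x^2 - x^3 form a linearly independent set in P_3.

linearly independent

Write each element as a coordinate vector in ℝ⁴ using {1, x, …, x^3}.
Place the vectors as rows of a 3×4 matrix and reduce to echelon form.
The reduction yields 3 nonzero rows, so the rank is 3.
Since rank = 3 (the number of vectors), the set is linearly independent.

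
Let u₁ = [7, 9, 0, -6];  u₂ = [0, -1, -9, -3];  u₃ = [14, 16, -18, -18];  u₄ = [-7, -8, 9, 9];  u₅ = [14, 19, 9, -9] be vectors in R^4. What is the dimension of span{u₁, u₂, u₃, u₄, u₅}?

Row-reduce the 5×4 matrix with these as rows.
The echelon form has 2 nonzero rows, so the rank is 2.
(With 5 elements in a 4-dimensional space the rank is at most 4.)

dim = 2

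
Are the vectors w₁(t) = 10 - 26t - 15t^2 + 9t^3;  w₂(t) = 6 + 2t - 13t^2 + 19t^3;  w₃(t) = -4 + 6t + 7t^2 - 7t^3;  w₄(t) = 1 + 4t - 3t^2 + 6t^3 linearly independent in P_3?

linearly dependent

Take coordinates with respect to the standard basis {1, t, …, t^3}.
Row-reduce the matrix whose columns are w₁, w₂, w₃, w₄.
The reduction yields 2 nonzero rows, so the rank is 2.
Since rank 2 < 4, the set is linearly dependent.
Indeed w₁ + w₂ + 4w₃ = 0.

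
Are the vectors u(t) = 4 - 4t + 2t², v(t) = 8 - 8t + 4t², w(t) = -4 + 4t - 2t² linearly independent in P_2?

Write each element as a coordinate vector in ℝ³ using {1, t, t²}.
The matrix [u|v|w] has determinant 0.
A zero determinant means the columns are linearly dependent.
Indeed 2u - v = 0.

linearly dependent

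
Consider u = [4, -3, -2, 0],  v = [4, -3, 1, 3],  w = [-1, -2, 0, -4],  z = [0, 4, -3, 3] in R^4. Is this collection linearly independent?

Place the vectors as rows of a 4×4 matrix and reduce to echelon form.
The reduction yields 4 nonzero rows, so the rank is 4.
Since rank = 4 (the number of vectors), the set is linearly independent.

linearly independent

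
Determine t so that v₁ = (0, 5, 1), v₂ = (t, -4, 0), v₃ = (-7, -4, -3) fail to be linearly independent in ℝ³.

The set is linearly dependent precisely when det[v₁; v₂; v₃] = 0.
Expanding, det = 11*t - 28.
This vanishes exactly when t = 28/11.

t = 28/11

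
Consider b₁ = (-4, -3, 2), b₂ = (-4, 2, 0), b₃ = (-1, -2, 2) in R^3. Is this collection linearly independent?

linearly independent

The matrix [b₁|b₂|b₃] has determinant -20.
A nonzero determinant means the columns are linearly independent.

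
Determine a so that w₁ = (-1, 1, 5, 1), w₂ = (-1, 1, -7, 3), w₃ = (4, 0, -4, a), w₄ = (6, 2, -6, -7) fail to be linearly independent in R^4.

The vectors are dependent exactly when the determinant of the matrix with rows w₁, w₂, w₃, w₄ vanishes.
Cofactor expansion gives det = 96*a + 496.
Setting this to zero gives a = -31/6.

a = -31/6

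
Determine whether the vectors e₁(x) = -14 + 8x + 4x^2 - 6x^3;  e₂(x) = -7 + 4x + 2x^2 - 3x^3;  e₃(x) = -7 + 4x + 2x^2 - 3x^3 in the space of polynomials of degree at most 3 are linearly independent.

Take coordinates with respect to the standard basis {1, x, …, x^3}.
Row-reduce the matrix whose columns are e₁, e₂, e₃.
The reduction yields 1 nonzero row, so the rank is 1.
Since rank 1 < 3, the set is linearly dependent.

linearly dependent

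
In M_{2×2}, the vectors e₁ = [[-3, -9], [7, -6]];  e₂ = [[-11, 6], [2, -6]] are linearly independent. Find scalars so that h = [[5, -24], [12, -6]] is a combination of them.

Take coordinate vectors relative to {E₁₁, E₁₂, E₂₁, E₂₂}.
Write h = c₁e₁ + c₂e₂ and equate components.
The system has the unique solution (c₁, c₂) = (2, -1).

h = 2e₁ - e₂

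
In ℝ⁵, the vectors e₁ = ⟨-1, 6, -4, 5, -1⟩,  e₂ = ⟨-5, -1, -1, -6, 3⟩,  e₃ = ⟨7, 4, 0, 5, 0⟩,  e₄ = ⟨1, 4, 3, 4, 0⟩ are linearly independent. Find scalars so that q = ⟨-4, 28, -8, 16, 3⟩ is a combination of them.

Since e₁, e₂, e₃, e₄ are independent, the coefficients expressing q are uniquely determined by a linear system.
The system has the unique solution (a₁, …, a₄) = (3, 2, 1, 2).

q = 3e₁ + 2e₂ + e₃ + 2e₄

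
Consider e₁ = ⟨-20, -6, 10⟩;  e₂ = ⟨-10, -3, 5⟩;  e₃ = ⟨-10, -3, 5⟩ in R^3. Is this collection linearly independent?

linearly dependent

The matrix [e₁|e₂|e₃] has determinant 0.
A zero determinant means the columns are linearly dependent.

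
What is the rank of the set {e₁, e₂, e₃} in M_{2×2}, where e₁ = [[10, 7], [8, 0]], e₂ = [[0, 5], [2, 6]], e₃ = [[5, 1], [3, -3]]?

Use coordinates relative to {E₁₁, E₁₂, E₂₁, E₂₂}.
Put the 4×3 matrix [e₁|e₂|e₃] into echelon form.
The echelon form has 2 nonzero rows, so the rank is 2.

rank 2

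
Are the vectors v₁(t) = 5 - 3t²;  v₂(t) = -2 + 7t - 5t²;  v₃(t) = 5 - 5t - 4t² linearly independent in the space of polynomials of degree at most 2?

Write each element as a coordinate vector in ℝ³ using {1, t, t²}.
Row-reduce the matrix whose columns are v₁, v₂, v₃.
The reduction yields 3 nonzero rows, so the rank is 3.
Since rank = 3 (the number of vectors), the set is linearly independent.

linearly independent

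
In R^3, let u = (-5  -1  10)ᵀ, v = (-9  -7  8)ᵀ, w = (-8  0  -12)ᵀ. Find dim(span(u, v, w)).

dim = 3

Row-reduce the 3×3 matrix with these as rows.
There are 3 pivot columns, so rank = 3.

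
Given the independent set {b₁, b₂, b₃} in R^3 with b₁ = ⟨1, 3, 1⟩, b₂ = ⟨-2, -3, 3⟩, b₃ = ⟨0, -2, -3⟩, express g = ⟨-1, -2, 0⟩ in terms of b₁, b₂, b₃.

g = -3b₁ - b₂ - 2b₃

Since b₁, b₂, b₃ are independent, the coefficients expressing g are uniquely determined by a linear system.
Back-substitution yields (c₁, c₂, c₃) = (-3, -1, -2).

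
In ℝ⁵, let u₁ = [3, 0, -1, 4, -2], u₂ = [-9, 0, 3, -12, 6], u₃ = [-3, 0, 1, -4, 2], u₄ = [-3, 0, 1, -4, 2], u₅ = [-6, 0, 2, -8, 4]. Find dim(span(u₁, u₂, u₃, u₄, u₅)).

Apply Gaussian elimination to the matrix whose rows are u₁, u₂, u₃, u₄, u₅.
There is 1 pivot column, so rank = 1.

1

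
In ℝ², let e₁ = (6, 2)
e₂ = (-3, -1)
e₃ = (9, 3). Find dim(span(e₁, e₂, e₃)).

dim = 1

Row-reduce the 3×2 matrix with these as rows.
The echelon form has 1 nonzero row, so the rank is 1.
(With 3 elements in a 2-dimensional space the rank is at most 2.)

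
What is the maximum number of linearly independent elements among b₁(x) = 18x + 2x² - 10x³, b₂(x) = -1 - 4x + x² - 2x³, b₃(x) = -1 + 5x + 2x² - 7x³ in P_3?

2

Use coordinates relative to {1, x, …, x³}.
Form the matrix with b₁, b₂, b₃ as columns and reduce.
The echelon form has 2 nonzero rows, so the rank is 2.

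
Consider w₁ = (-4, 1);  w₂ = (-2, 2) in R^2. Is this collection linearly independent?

Place the vectors as rows of a 2×2 matrix and reduce to echelon form.
The reduction yields 2 nonzero rows, so the rank is 2.
Since rank = 2 (the number of vectors), the set is linearly independent.

linearly independent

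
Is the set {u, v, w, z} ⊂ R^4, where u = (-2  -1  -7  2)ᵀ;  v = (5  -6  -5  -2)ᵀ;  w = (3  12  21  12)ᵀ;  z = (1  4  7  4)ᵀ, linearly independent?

Place the vectors as rows of a 4×4 matrix and reduce to echelon form.
The reduction yields 3 nonzero rows, so the rank is 3.
Since rank 3 < 4, the set is linearly dependent.

linearly dependent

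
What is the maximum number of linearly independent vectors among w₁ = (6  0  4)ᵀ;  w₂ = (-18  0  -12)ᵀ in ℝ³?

1

Apply Gaussian elimination to the matrix whose rows are w₁, w₂.
The echelon form has 1 nonzero row, so the rank is 1.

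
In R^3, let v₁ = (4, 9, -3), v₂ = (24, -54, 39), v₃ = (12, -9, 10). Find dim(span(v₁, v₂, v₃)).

Row-reduce the 3×3 matrix with these as rows.
There are 2 pivot columns, so rank = 2.

dim = 2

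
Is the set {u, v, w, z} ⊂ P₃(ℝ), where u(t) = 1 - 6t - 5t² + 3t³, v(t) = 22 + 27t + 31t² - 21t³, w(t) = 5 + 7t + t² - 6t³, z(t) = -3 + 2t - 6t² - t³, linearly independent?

Take coordinates with respect to the standard basis {1, t, …, t³}.
Row-reduce the matrix whose columns are u, v, w, z.
The reduction yields 3 nonzero rows, so the rank is 3.
Since rank 3 < 4, the set is linearly dependent.
Indeed 2u + v - 3w + 3z = 0.

linearly dependent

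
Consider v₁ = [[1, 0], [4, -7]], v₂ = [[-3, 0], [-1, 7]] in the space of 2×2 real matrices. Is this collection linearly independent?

linearly independent

Write each element as a coordinate vector in ℝ⁴ using {E₁₁, E₁₂, E₂₁, E₂₂}.
Row-reduce the matrix whose columns are v₁, v₂.
The reduction yields 2 nonzero rows, so the rank is 2.
Since rank = 2 (the number of vectors), the set is linearly independent.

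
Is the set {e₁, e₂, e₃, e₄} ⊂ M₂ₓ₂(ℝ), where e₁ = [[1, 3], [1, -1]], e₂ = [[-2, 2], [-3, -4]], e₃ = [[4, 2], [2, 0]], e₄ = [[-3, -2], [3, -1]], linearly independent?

linearly independent

Take coordinates with respect to the standard basis {E₁₁, E₁₂, E₂₁, E₂₂}.
Form the 4×4 matrix with these as columns; its determinant is 160.
A nonzero determinant means the columns are linearly independent.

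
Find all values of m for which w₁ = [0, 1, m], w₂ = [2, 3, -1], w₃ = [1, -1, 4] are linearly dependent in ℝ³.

m = -9/5

The set is linearly dependent precisely when det[w₁; w₂; w₃] = 0.
The determinant works out to -5*m - 9.
This vanishes exactly when m = -9/5.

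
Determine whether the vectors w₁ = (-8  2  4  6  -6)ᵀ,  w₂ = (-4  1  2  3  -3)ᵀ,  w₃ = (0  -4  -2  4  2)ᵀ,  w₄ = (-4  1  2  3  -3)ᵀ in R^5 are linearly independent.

linearly dependent

One vector is a scalar multiple of another, so the set is dependent.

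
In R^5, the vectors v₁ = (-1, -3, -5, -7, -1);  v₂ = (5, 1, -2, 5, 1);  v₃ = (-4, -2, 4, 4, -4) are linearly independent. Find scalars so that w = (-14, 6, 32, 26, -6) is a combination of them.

Set up the augmented matrix [v₁ | v₂ | v₃ | w] and row-reduce.
The system has the unique solution (a₁, a₂, a₃) = (-4, -2, 2).

w = -4v₁ - 2v₂ + 2v₃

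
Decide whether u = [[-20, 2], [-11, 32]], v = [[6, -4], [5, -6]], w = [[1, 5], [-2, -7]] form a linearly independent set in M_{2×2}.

Write each element as a coordinate vector in ℝ⁴ using {E₁₁, E₁₂, E₂₁, E₂₂}.
Place the vectors as rows of a 3×4 matrix and reduce to echelon form.
The reduction yields 2 nonzero rows, so the rank is 2.
Since rank 2 < 3, the set is linearly dependent.

linearly dependent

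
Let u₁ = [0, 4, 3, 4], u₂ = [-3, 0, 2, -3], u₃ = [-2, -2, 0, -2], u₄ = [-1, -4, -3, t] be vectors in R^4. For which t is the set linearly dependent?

Dependence holds iff the 4×4 matrix [u₁ u₂ u₃ u₄] is singular.
Cofactor expansion gives det = 2*t + 26.
Setting this to zero gives t = -13.

t = -13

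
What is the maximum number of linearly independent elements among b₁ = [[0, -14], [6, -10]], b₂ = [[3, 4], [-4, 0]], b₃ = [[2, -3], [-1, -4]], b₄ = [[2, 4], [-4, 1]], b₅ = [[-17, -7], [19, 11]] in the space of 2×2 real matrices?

3

Use coordinates relative to {E₁₁, E₁₂, E₂₁, E₂₂}.
Put the 4×5 matrix [b₁|b₂|b₃|b₄|b₅] into echelon form.
The echelon form has 3 nonzero rows, so the rank is 3.
(With 5 elements in a 4-dimensional space the rank is at most 4.)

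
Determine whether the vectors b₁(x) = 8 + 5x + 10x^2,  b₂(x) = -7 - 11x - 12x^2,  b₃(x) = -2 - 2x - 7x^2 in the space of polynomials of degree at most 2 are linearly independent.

Take coordinates with respect to the standard basis {1, x, x^2}.
Form the 3×3 matrix with these as columns; its determinant is 219.
A nonzero determinant means the columns are linearly independent.

linearly independent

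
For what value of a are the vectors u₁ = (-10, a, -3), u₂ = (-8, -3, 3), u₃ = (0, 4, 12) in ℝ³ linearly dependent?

a = -6

Dependence holds iff the 3×3 matrix [u₁ u₂ u₃] is singular.
Expanding, det = 96*a + 576.
Setting this to zero gives a = -6.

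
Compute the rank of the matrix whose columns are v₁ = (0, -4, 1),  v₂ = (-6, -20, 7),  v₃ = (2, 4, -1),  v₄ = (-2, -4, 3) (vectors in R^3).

Apply Gaussian elimination to the matrix whose rows are v₁, v₂, v₃, v₄.
Reduction leaves 3 leading entries, giving rank 3.
(With 4 elements in a 3-dimensional space the rank is at most 3.)

rank 3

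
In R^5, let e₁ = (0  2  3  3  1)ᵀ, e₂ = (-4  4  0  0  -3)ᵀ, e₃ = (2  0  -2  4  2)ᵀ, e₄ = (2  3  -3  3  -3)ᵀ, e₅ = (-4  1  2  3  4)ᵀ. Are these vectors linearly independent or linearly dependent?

Form the 5×5 matrix with these as columns; its determinant is -22.
A nonzero determinant means the columns are linearly independent.

linearly independent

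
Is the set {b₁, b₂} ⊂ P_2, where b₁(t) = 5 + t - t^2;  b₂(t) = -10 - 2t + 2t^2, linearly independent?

Take coordinates with respect to the standard basis {1, t, t^2}.
Row-reduce the matrix whose columns are b₁, b₂.
The reduction yields 1 nonzero row, so the rank is 1.
Since rank 1 < 2, the set is linearly dependent.

linearly dependent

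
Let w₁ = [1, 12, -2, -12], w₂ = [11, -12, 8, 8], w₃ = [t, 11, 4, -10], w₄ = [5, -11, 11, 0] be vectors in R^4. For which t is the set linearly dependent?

t = 25

Place the vectors as rows of a 4×4 matrix; dependence ⇔ determinant zero.
Cofactor expansion gives det = 8800 - 352*t.
Solving 8800 - 352*t = 0 yields t = 25.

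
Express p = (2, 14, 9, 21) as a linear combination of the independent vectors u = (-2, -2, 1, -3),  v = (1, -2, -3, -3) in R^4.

p = -3u - 4v

Set up the augmented matrix [u | v | p] and row-reduce.
Back-substitution yields (a₁, a₂) = (-3, -4).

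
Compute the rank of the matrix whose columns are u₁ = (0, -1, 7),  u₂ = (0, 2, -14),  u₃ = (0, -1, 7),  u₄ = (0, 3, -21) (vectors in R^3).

rank 1

Row-reduce the 4×3 matrix with these as rows.
Exactly 1 pivot survives; hence the rank is 1.
(With 4 elements in a 3-dimensional space the rank is at most 3.)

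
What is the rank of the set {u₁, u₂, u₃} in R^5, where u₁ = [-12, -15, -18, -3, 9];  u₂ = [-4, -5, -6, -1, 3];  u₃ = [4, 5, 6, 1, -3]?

Row-reduce the 3×5 matrix with these as rows.
There is 1 pivot column, so rank = 1.

rank 1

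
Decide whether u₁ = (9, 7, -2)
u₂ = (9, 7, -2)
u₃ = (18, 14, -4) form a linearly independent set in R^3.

linearly dependent

Row-reduce the matrix whose columns are u₁, u₂, u₃.
The reduction yields 1 nonzero row, so the rank is 1.
Since rank 1 < 3, the set is linearly dependent.
Indeed u₁ - u₂ = 0.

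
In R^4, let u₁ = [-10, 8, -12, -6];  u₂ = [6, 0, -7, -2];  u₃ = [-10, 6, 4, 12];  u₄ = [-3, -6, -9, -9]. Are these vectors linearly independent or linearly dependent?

Form the 4×4 matrix with these as columns; its determinant is -14520.
A nonzero determinant means the columns are linearly independent.

linearly independent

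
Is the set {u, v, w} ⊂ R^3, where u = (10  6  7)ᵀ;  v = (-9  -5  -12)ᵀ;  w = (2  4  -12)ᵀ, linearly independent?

linearly independent

The matrix [u|v|w] has determinant 106.
A nonzero determinant means the columns are linearly independent.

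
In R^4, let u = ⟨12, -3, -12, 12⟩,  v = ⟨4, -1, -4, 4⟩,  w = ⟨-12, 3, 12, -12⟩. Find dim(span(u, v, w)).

Put the 4×3 matrix [u|v|w] into echelon form.
Reduction leaves 1 leading entry, giving rank 1.

1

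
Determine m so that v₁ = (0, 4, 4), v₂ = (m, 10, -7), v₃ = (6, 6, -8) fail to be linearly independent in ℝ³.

Place the vectors as rows of a 3×3 matrix; dependence ⇔ determinant zero.
Expanding, det = 56*m - 408.
Solving 56*m - 408 = 0 yields m = 51/7.

m = 51/7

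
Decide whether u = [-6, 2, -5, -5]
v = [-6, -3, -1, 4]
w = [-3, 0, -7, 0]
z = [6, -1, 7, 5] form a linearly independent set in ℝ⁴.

Place the vectors as rows of a 4×4 matrix and reduce to echelon form.
The reduction yields 4 nonzero rows, so the rank is 4.
Since rank = 4 (the number of vectors), the set is linearly independent.

linearly independent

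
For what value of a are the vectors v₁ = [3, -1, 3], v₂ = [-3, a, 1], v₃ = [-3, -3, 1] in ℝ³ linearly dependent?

a = -3

The vectors are dependent exactly when the determinant of the matrix with rows v₁, v₂, v₃ vanishes.
The determinant works out to 12*a + 36.
Setting this to zero gives a = -3.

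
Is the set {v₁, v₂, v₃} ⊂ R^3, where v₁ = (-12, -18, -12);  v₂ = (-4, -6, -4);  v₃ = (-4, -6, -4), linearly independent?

linearly dependent

One vector is a scalar multiple of another, so the set is dependent.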